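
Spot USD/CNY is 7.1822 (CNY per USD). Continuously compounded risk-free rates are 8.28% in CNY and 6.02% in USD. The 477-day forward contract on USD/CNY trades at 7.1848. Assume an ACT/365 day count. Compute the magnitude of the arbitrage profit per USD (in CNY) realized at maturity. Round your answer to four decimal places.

0.2127 per USD (in CNY)

Fair forward: F* = S·e^(carry·T), with carry = (r_CNY − r_USD) = 0.0828 − 0.0602 = 0.0226
F* = 7.1822 · e^(0.0226 × 477/365) = 7.1822 · e^0.029535 = 7.1822 × 1.029975 = 7.3975
Market 7.1848 < fair 7.3975: forward underpriced → reverse cash-and-carry (short spot, go long the forward).
At maturity, profit = |F_mkt − F*| = |7.1848 − 7.3975| = 0.2127 per USD (in CNY)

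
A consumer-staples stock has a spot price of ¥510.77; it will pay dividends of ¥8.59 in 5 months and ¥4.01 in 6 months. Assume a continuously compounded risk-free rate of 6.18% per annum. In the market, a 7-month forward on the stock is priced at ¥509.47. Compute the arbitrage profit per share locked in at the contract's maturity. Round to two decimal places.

PV(dividends) I = 8.59·e^(−0.0618·5/12) + 4.01·e^(−0.0618·6/12) = 12.2596
Fair forward F* = (S − I)·e^(rT) = (510.77 − 12.2596)·e^0.036050 = 498.5104 × 1.036708 = 516.8097
Market ¥509.47 < fair 516.8097: forward underpriced → reverse cash-and-carry (short the stock, invest proceeds at r, pay the dividends, go long the forward).
Profit at T = |F_mkt − F*| = |509.47 − 516.8097| = ¥7.34 per share

¥7.34 per share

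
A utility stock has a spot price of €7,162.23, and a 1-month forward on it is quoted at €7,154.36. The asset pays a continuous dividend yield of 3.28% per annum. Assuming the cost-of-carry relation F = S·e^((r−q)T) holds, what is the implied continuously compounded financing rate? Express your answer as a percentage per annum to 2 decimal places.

From F = S·e^((r−q)T): (r − q) = ln(F/S)/T
ln(7154.36/7162.23) = ln(0.998901) = -0.001100
(r − q) = -0.001100 / (1/12) = -0.013200
r = ln(F/S)/T + q = -0.013200 + 0.0328 = 0.019600
r = 1.96%

1.96%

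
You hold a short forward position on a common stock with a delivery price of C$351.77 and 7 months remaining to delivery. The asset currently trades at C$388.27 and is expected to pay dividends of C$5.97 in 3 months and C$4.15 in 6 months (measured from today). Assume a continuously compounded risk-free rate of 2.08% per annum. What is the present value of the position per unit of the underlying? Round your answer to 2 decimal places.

-C$30.70

PV(remaining dividends) I = 5.97·e^(−0.0208·3/12) + 4.15·e^(−0.0208·6/12) = 10.0461
Current forward F = (S − I)·e^(rT) = (388.27 − 10.0461)·e^(0.0208·7/12) = 378.2239 × 1.012207 = 382.8409
Value (long) = (F − K)·e^(−rT) = (382.8409 − 351.77) × 0.987940 = 30.6962
Short position value = −(long value) = -C$30.70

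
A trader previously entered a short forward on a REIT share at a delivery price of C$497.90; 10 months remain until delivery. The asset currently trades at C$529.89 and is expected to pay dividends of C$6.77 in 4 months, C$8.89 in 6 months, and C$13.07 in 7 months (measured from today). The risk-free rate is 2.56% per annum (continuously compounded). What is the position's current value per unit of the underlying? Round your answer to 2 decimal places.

PV(remaining dividends) I = 6.77·e^(−0.0256·4/12) + 8.89·e^(−0.0256·6/12) + 13.07·e^(−0.0256·7/12) = 28.3657
Current forward F = (S − I)·e^(rT) = (529.89 − 28.3657)·e^(0.0256·10/12) = 501.5243 × 1.021563 = 512.3387
Value (long) = (F − K)·e^(−rT) = (512.3387 − 497.90) × 0.978893 = 14.1339
Short position value = −(long value) = -C$14.13

-C$14.13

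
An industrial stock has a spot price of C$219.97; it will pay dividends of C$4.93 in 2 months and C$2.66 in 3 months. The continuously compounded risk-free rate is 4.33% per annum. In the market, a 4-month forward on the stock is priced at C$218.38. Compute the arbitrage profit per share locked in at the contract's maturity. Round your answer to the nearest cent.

PV(dividends) I = 4.93·e^(−0.0433·2/12) + 2.66·e^(−0.0433·3/12) = 7.5259
Fair forward F* = (S − I)·e^(rT) = (219.97 − 7.5259)·e^0.014433 = 212.4441 × 1.014538 = 215.5326
Market C$218.38 > fair 215.5326: forward overpriced → cash-and-carry (borrow at r, buy the stock and collect the dividends, short the forward).
Profit at T = |F_mkt − F*| = |218.38 − 215.5326| = C$2.85 per share

C$2.85 per share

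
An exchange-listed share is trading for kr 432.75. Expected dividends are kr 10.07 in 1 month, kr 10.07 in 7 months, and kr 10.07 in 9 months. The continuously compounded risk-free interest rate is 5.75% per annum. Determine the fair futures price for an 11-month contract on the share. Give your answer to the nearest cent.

PV(dividends) I = 10.07·e^(−0.0575·1/12) + 10.07·e^(−0.0575·7/12) + 10.07·e^(−0.0575·9/12)
I = 10.0219 + 9.7378 + 9.6450 = 29.4047
F = (S − I)·e^(rT) = (432.75 − 29.4047) · e^(0.0575·11/12)
= 403.3453 · e^0.052708 = 403.3453 × 1.054122 = kr 425.18

kr 425.18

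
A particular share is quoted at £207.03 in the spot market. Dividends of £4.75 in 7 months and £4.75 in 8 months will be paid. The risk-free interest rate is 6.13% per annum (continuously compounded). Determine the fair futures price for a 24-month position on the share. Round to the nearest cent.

£223.70

PV(dividends) I = 4.75·e^(−0.0613·7/12) + 4.75·e^(−0.0613·8/12)
I = 4.5831 + 4.5598 = 9.1429
F = (S − I)·e^(rT) = (207.03 − 9.1429) · e^(0.0613·24/12)
= 197.8871 · e^0.122600 = 197.8871 × 1.130432 = £223.70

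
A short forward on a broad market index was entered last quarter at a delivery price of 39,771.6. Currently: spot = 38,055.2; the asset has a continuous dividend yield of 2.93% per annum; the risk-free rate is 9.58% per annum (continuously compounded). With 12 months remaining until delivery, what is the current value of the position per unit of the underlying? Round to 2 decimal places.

Current fair forward for the remaining 12 months: F = S·e^((r − q)·T), (r − q) = 0.0958 − 0.0293 = 0.0665
F = 38055.2 · e^(0.0665 × 12/12) = 38055.2 × 1.06876096 = 40671.9121
Value of long forward = (F − K)·e^(−rT) = (40671.9121 − 39771.6) · e^(−0.0958·12/12)
= 900.3121 × 0.90864573 = 818.06
Short position value = −(long value) = -818.06

-818.06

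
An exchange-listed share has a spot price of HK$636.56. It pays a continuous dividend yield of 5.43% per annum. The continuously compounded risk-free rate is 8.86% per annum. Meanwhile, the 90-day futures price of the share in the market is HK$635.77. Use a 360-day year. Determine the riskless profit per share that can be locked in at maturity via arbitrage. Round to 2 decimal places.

HK$6.27 per share

Fair futures: F* = S·e^(carry·T), with carry = (r − q) = 0.0886 − 0.0543 = 0.0343
F* = 636.56 · e^(0.0343 × 90/360) = 636.56 · e^0.008575 = 636.56 × 1.008612 = HK$642.0421
Market HK$635.77 < fair HK$642.0421: forward underpriced → reverse cash-and-carry (short spot, go long the forward).
At maturity, profit = |F_mkt − F*| = |635.77 − 642.0421| = HK$6.27 per share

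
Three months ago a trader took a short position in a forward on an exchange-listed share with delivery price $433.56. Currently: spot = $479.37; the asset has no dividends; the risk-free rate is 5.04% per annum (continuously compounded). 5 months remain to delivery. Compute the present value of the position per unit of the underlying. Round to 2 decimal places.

Current fair forward for the remaining 5 months: F = S·e^(r·T), r = 0.0504
F = 479.37 · e^(0.0504 × 5/12) = 479.37 × 1.021222 = 489.5432
Value of long forward = (F − K)·e^(−rT) = (489.5432 − 433.56) · e^(−0.0504·5/12)
= 55.9832 × 0.979219 = 54.82
Short position value = −(long value) = -$54.82

-$54.82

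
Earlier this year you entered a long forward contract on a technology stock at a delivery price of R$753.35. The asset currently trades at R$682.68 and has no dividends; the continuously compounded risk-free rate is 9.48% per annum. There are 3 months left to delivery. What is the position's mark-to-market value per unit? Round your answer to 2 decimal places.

-R$53.03

Current fair forward for the remaining 3 months: F = S·e^(r·T), r = 0.0948
F = 682.68 · e^(0.0948 × 3/12) = 682.68 × 1.023983 = 699.0527
Value of long forward = (F − K)·e^(−rT) = (699.0527 − 753.35) · e^(−0.0948·3/12)
= -54.2973 × 0.976579 = -53.03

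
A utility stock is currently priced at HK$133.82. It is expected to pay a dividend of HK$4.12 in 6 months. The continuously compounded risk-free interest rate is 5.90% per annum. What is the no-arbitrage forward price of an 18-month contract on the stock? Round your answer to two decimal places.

HK$141.83

PV(dividends) I = 4.12·e^(−0.0590·6/12)
I = 4.0002
F = (S − I)·e^(rT) = (133.82 − 4.0002) · e^(0.0590·18/12)
= 129.8198 · e^0.088500 = 129.8198 × 1.092534 = HK$141.83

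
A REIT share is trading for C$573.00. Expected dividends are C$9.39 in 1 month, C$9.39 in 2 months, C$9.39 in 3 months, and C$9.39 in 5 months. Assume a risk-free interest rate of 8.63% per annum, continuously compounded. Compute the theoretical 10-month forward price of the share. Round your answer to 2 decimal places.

C$576.15

PV(dividends) I = 9.39·e^(−0.0863·1/12) + 9.39·e^(−0.0863·2/12) + 9.39·e^(−0.0863·3/12) + 9.39·e^(−0.0863·5/12)
I = 9.3227 + 9.2559 + 9.1896 + 9.0583 = 36.8265
F = (S − I)·e^(rT) = (573.00 − 36.8265) · e^(0.0863·10/12)
= 536.1735 · e^0.071917 = 536.1735 × 1.074566 = C$576.15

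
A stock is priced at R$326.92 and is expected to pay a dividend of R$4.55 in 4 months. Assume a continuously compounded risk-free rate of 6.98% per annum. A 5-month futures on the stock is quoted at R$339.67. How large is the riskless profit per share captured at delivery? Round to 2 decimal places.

R$7.68 per share

PV(dividends) I = 4.55·e^(−0.0698·4/12) = 4.4454
Fair futures F* = (S − I)·e^(rT) = (326.92 − 4.4454)·e^0.029083 = 322.4746 × 1.029510 = 331.9908
Market R$339.67 > fair 331.9908: forward overpriced → cash-and-carry (borrow at r, buy the stock and collect the dividends, short the forward).
Profit at T = |F_mkt − F*| = |339.67 − 331.9908| = R$7.68 per share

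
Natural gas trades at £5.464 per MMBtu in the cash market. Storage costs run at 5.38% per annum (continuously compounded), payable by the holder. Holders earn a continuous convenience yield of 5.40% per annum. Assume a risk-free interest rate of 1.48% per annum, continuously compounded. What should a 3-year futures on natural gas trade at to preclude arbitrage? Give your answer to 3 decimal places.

Net carry = r + u − y = 0.0148 + 0.0538 − 0.0540 = 0.0146
F = S·e^((r+u−y)T) = 5.464 · e^(0.0146 × 3) = 5.464 · e^0.043800
= 5.464 × 1.044773 = £5.709 per MMBtu

£5.709 per MMBtu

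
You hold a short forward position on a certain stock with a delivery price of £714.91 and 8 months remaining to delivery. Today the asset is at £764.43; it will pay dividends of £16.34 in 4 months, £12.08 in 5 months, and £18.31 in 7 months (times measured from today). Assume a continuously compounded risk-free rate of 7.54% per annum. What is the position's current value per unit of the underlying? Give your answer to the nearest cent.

-£39.40

PV(remaining dividends) I = 16.34·e^(−0.0754·4/12) + 12.08·e^(−0.0754·5/12) + 18.31·e^(−0.0754·7/12) = 45.1629
Current forward F = (S − I)·e^(rT) = (764.43 − 45.1629)·e^(0.0754·8/12) = 719.2671 × 1.051551 = 756.3460
Value (long) = (F − K)·e^(−rT) = (756.3460 − 714.91) × 0.950976 = 39.4046
Short position value = −(long value) = -£39.40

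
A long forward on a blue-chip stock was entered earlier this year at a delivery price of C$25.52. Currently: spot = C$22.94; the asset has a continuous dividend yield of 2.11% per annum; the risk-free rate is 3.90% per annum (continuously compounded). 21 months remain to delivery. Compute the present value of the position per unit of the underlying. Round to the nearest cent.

-C$1.73

Current fair forward for the remaining 21 months: F = S·e^((r − q)·T), (r − q) = 0.0390 − 0.0211 = 0.0179
F = 22.94 · e^(0.0179 × 21/12) = 22.94 × 1.031821 = 23.6700
Value of long forward = (F − K)·e^(−rT) = (23.6700 − 25.52) · e^(−0.0390·21/12)
= -1.8500 × 0.934027 = -1.73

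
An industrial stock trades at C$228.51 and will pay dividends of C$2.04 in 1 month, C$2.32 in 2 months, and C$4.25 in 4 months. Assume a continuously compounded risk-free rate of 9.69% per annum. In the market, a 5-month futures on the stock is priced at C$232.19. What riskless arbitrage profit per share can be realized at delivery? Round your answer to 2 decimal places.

PV(dividends) I = 2.04·e^(−0.0969·1/12) + 2.32·e^(−0.0969·2/12) + 4.25·e^(−0.0969·4/12) = 8.4213
Fair futures F* = (S − I)·e^(rT) = (228.51 − 8.4213)·e^0.040375 = 220.0887 × 1.041201 = 229.1566
Market C$232.19 > fair 229.1566: forward overpriced → cash-and-carry (borrow at r, buy the stock and collect the dividends, short the forward).
Profit at T = |F_mkt − F*| = |232.19 − 229.1566| = C$3.03 per share

C$3.03 per share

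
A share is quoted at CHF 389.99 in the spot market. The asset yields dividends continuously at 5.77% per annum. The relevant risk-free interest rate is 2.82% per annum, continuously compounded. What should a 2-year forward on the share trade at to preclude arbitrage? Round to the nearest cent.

CHF 367.65

F = S·e^((r − q)T) = 389.99 · e^((0.0282 − 0.0577) × 2)
= 389.99 · e^-0.059000 = 389.99 × 0.942707
F = CHF 367.65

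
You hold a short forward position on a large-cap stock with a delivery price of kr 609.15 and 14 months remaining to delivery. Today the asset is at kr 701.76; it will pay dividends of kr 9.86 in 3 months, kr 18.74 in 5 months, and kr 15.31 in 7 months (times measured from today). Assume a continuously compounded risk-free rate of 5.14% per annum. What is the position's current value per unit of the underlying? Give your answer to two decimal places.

PV(remaining dividends) I = 9.86·e^(−0.0514·3/12) + 18.74·e^(−0.0514·5/12) + 15.31·e^(−0.0514·7/12) = 42.9348
Current forward F = (S − I)·e^(rT) = (701.76 − 42.9348)·e^(0.0514·14/12) = 658.8252 × 1.061801 = 699.5413
Value (long) = (F − K)·e^(−rT) = (699.5413 − 609.15) × 0.941796 = 85.1302
Short position value = −(long value) = -kr 85.13

-kr 85.13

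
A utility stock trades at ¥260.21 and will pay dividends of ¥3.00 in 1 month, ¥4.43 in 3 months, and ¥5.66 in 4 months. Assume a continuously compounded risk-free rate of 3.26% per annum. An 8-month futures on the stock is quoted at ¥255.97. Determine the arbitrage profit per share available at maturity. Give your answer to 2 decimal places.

¥3.31 per share

PV(dividends) I = 3.00·e^(−0.0326·1/12) + 4.43·e^(−0.0326·3/12) + 5.66·e^(−0.0326·4/12) = 12.9847
Fair futures F* = (S − I)·e^(rT) = (260.21 − 12.9847)·e^0.021733 = 247.2253 × 1.021971 = 252.6571
Market ¥255.97 > fair 252.6571: forward overpriced → cash-and-carry (borrow at r, buy the stock and collect the dividends, short the forward).
Profit at T = |F_mkt − F*| = |255.97 − 252.6571| = ¥3.31 per share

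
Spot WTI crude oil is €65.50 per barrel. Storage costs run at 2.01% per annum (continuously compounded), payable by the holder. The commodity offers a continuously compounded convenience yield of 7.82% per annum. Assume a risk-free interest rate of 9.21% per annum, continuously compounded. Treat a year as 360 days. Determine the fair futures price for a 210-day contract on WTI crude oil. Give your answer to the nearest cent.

Net carry = r + u − y = 0.0921 + 0.0201 − 0.0782 = 0.0340
F = S·e^((r+u−y)T) = 65.50 · e^(0.0340 × 210/360) = 65.50 · e^0.019833
= 65.50 × 1.020031 = €66.81 per barrel

€66.81 per barrel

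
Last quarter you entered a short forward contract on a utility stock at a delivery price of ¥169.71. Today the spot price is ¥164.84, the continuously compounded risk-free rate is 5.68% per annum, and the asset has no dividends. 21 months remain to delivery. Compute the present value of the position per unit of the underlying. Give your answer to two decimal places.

Current fair forward for the remaining 21 months: F = S·e^(r·T), r = 0.0568
F = 164.84 · e^(0.0568 × 21/12) = 164.84 × 1.104508 = 182.0671
Value of long forward = (F − K)·e^(−rT) = (182.0671 − 169.71) · e^(−0.0568·21/12)
= 12.3571 × 0.905380 = 11.19
Short position value = −(long value) = -¥11.19

-¥11.19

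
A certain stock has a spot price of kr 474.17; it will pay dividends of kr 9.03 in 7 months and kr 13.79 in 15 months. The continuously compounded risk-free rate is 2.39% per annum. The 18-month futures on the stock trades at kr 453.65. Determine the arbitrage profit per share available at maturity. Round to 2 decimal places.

PV(dividends) I = 9.03·e^(−0.0239·7/12) + 13.79·e^(−0.0239·15/12) = 22.2891
Fair futures F* = (S − I)·e^(rT) = (474.17 − 22.2891)·e^0.035850 = 451.8809 × 1.036500 = 468.3746
Market kr 453.65 < fair 468.3746: forward underpriced → reverse cash-and-carry (short the stock, invest proceeds at r, pay the dividends, go long the forward).
Profit at T = |F_mkt − F*| = |453.65 − 468.3746| = kr 14.72 per share

kr 14.72 per share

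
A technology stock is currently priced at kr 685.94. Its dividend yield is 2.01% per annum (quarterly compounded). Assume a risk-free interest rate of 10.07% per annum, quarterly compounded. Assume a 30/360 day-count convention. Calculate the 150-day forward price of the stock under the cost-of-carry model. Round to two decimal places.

kr 709.01

F = S · (1+r/4)^(4T) / (1+q/4)^(4T)
= 685.94 × 1.042309 / 1.008389 = 685.94 × 1.033638
F = kr 709.01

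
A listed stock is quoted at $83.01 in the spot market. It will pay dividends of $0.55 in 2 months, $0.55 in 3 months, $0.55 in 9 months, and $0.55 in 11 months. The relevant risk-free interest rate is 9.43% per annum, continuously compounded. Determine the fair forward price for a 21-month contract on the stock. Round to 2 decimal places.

PV(dividends) I = 0.55·e^(−0.0943·2/12) + 0.55·e^(−0.0943·3/12) + 0.55·e^(−0.0943·9/12) + 0.55·e^(−0.0943·11/12)
I = 0.5414 + 0.5372 + 0.5124 + 0.5045 = 2.0955
F = (S − I)·e^(rT) = (83.01 − 2.0955) · e^(0.0943·21/12)
= 80.9145 · e^0.165025 = 80.9145 × 1.179423 = $95.43

$95.43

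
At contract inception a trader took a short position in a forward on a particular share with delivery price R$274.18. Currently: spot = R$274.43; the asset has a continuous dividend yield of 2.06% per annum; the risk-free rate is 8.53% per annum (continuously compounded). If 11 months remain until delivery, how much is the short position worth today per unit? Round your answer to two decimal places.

Current fair forward for the remaining 11 months: F = S·e^((r − q)·T), (r − q) = 0.0853 − 0.0206 = 0.0647
F = 274.43 · e^(0.0647 × 11/12) = 274.43 × 1.061102 = 291.1982
Value of long forward = (F − K)·e^(−rT) = (291.1982 − 274.18) · e^(−0.0853·11/12)
= 17.0182 × 0.924787 = 15.74
Short position value = −(long value) = -R$15.74

-R$15.74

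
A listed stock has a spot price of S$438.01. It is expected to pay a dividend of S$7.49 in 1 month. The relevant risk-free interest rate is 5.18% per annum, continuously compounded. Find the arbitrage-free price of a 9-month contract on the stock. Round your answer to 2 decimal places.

PV(dividends) I = 7.49·e^(−0.0518·1/12)
I = 7.4577
F = (S − I)·e^(rT) = (438.01 − 7.4577) · e^(0.0518·9/12)
= 430.5523 · e^0.038850 = 430.5523 × 1.039615 = S$447.61

S$447.61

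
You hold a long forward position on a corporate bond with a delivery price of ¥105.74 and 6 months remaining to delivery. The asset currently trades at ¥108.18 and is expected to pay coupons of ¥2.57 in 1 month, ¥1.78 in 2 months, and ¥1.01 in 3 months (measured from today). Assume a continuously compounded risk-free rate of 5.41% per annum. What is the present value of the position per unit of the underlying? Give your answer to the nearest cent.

-¥0.06

PV(remaining coupons) I = 2.57·e^(−0.0541·1/12) + 1.78·e^(−0.0541·2/12) + 1.01·e^(−0.0541·3/12) = 5.3189
Current forward F = (S − I)·e^(rT) = (108.18 − 5.3189)·e^(0.0541·6/12) = 102.8611 × 1.027419 = 105.6814
Value (long) = (F − K)·e^(−rT) = (105.6814 − 105.74) × 0.973313 = -0.0570
Value = -¥0.06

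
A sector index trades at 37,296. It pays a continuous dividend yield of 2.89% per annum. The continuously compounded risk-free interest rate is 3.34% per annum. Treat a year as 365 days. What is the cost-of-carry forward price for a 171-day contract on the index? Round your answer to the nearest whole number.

F = S·e^((r − q)T) = 37296 · e^((0.0334 − 0.0289) × 171/365)
= 37296 · e^0.002108 = 37296 × 1.002110
F = 37,375

37,375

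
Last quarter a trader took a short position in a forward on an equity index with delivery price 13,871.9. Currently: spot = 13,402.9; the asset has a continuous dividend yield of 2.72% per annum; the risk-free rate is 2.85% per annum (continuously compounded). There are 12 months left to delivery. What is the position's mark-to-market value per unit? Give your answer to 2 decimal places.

438.88

Current fair forward for the remaining 12 months: F = S·e^((r − q)·T), (r − q) = 0.0285 − 0.0272 = 0.0013
F = 13402.9 · e^(0.0013 × 12/12) = 13402.9 × 1.00130085 = 13420.3352
Value of long forward = (F − K)·e^(−rT) = (13420.3352 − 13871.9) · e^(−0.0285·12/12)
= -451.5648 × 0.97190229 = -438.88
Short position value = −(long value) = 438.88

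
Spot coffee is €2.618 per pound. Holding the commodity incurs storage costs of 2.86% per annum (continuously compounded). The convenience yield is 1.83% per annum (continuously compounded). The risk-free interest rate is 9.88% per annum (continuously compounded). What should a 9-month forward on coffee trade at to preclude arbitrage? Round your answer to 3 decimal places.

Net carry = r + u − y = 0.0988 + 0.0286 − 0.0183 = 0.1091
F = S·e^((r+u−y)T) = 2.618 · e^(0.1091 × 9/12) = 2.618 · e^0.081825
= 2.618 × 1.085266 = €2.841 per pound

€2.841 per pound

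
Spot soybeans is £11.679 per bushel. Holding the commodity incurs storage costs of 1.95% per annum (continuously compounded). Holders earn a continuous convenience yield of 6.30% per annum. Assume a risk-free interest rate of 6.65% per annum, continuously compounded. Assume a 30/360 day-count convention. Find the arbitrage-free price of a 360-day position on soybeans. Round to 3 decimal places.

Net carry = r + u − y = 0.0665 + 0.0195 − 0.0630 = 0.0230
F = S·e^((r+u−y)T) = 11.679 · e^(0.0230 × 360/360) = 11.679 · e^0.023000
= 11.679 × 1.023267 = £11.951 per bushel

£11.951 per bushel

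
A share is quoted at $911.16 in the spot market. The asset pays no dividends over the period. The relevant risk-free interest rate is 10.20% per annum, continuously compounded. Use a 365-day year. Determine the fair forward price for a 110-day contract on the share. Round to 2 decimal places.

F = S·e^(rT) = 911.16 · e^(0.1020 × 110/365)
= 911.16 · e^0.030740 = 911.16 × 1.031217
F = $939.60

$939.60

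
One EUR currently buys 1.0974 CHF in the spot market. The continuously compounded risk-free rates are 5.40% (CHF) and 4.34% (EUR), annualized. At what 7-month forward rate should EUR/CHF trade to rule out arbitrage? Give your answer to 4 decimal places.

F = S·e^((r_CHF − r_EUR)T) = 1.0974 · e^((0.0540 − 0.0434) × 7/12)
= 1.0974 · e^0.006183 = 1.0974 × 1.006202
F = 1.1042 CHF per EUR

1.1042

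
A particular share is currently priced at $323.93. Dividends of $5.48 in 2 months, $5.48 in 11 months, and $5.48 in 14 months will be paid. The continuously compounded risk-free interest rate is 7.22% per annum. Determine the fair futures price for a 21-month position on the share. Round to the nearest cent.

PV(dividends) I = 5.48·e^(−0.0722·2/12) + 5.48·e^(−0.0722·11/12) + 5.48·e^(−0.0722·14/12)
I = 5.4145 + 5.1291 + 5.0373 = 15.5809
F = (S − I)·e^(rT) = (323.93 − 15.5809) · e^(0.0722·21/12)
= 308.3491 · e^0.126350 = 308.3491 × 1.134679 = $349.88

$349.88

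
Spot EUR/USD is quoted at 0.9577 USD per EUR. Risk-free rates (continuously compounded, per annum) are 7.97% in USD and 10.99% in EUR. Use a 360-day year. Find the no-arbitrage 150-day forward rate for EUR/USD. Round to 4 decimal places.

0.9457

F = S·e^((r_USD − r_EUR)T) = 0.9577 · e^((0.0797 − 0.1099) × 150/360)
= 0.9577 · e^-0.012583 = 0.9577 × 0.987496
F = 0.9457 USD per EUR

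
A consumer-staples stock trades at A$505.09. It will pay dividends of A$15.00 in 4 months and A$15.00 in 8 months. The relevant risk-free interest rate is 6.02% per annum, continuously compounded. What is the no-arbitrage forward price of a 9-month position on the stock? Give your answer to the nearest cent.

A$497.96

PV(dividends) I = 15.00·e^(−0.0602·4/12) + 15.00·e^(−0.0602·8/12)
I = 14.7020 + 14.4099 = 29.1119
F = (S − I)·e^(rT) = (505.09 − 29.1119) · e^(0.0602·9/12)
= 475.9781 · e^0.045150 = 475.9781 × 1.046185 = A$497.96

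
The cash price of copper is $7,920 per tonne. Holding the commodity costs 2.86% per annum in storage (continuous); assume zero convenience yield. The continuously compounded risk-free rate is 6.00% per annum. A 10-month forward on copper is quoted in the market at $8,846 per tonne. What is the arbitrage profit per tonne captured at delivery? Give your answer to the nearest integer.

Fair forward: F* = S·e^(carry·T), with carry = (r + u) = 0.0600 + 0.0286 = 0.0886
F* = 7920 · e^(0.0886 × 10/12) = 7920 · e^0.073833 = 7920 × 1.076627 = $8526.8858
Market $8846 > fair $8526.8858: forward overpriced → cash-and-carry (buy spot, short the forward).
At maturity, profit = |F_mkt − F*| = |8846 − 8526.8858| = $319 per tonne

$319 per tonne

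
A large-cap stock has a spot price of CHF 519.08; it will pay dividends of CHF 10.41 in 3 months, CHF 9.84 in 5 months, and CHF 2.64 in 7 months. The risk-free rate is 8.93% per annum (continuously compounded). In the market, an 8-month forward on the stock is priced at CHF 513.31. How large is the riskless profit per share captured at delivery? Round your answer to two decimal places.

CHF 14.08 per share

PV(dividends) I = 10.41·e^(−0.0893·3/12) + 9.84·e^(−0.0893·5/12) + 2.64·e^(−0.0893·7/12) = 22.1668
Fair forward F* = (S − I)·e^(rT) = (519.08 − 22.1668)·e^0.059533 = 496.9132 × 1.061341 = 527.3944
Market CHF 513.31 < fair 527.3944: forward underpriced → reverse cash-and-carry (short the stock, invest proceeds at r, pay the dividends, go long the forward).
Profit at T = |F_mkt − F*| = |513.31 − 527.3944| = CHF 14.08 per share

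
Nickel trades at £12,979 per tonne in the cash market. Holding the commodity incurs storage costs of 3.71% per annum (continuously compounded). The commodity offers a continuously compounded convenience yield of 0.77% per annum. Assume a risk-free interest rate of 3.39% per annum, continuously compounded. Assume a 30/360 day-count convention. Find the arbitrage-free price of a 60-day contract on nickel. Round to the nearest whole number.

£13,117 per tonne

Net carry = r + u − y = 0.0339 + 0.0371 − 0.0077 = 0.0633
F = S·e^((r+u−y)T) = 12979 · e^(0.0633 × 60/360) = 12979 · e^0.010550
= 12979 × 1.010606 = £13,117 per tonne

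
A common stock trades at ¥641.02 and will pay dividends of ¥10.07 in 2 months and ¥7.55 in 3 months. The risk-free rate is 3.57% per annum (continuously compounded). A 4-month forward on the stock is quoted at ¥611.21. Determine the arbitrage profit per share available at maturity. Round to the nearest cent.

¥19.78 per share

PV(dividends) I = 10.07·e^(−0.0357·2/12) + 7.55·e^(−0.0357·3/12) = 17.4932
Fair forward F* = (S − I)·e^(rT) = (641.02 − 17.4932)·e^0.011900 = 623.5268 × 1.011971 = 630.9910
Market ¥611.21 < fair 630.9910: forward underpriced → reverse cash-and-carry (short the stock, invest proceeds at r, pay the dividends, go long the forward).
Profit at T = |F_mkt − F*| = |611.21 − 630.9910| = ¥19.78 per share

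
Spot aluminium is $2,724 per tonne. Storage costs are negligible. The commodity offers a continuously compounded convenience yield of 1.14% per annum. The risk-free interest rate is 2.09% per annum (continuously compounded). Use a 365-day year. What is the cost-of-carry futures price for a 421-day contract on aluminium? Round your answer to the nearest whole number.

$2,754 per tonne

Net carry = r + u − y = 0.0209 + 0.0000 − 0.0114 = 0.0095
F = S·e^((r+u−y)T) = 2724 · e^(0.0095 × 421/365) = 2724 · e^0.010958
= 2724 × 1.011018 = $2,754 per tonne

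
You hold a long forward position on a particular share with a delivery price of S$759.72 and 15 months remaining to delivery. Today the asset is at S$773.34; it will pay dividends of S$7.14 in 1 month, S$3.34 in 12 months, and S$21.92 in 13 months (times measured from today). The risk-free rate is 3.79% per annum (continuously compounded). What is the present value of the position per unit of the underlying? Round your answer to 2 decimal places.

S$17.40

PV(remaining dividends) I = 7.14·e^(−0.0379·1/12) + 3.34·e^(−0.0379·12/12) + 21.92·e^(−0.0379·13/12) = 31.3715
Current forward F = (S − I)·e^(rT) = (773.34 − 31.3715)·e^(0.0379·15/12) = 741.9685 × 1.048515 = 777.9651
Value (long) = (F − K)·e^(−rT) = (777.9651 − 759.72) × 0.953730 = 17.4009
Value = S$17.40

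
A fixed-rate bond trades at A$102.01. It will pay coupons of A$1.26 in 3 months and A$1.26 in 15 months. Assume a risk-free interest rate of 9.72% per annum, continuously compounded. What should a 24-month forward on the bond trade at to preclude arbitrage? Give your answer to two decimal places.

A$121.05

PV(coupons) I = 1.26·e^(−0.0972·3/12) + 1.26·e^(−0.0972·15/12)
I = 1.2298 + 1.1158 = 2.3456
F = (S − I)·e^(rT) = (102.01 − 2.3456) · e^(0.0972·24/12)
= 99.6644 · e^0.194400 = 99.6644 × 1.214582 = A$121.05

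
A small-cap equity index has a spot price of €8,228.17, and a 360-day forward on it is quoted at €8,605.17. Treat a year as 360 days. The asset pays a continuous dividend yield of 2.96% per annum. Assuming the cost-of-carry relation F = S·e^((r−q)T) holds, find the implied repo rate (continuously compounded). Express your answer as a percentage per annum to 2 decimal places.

7.44%

From F = S·e^((r−q)T): (r − q) = ln(F/S)/T
ln(8605.17/8228.17) = ln(1.045818) = 0.044799
(r − q) = 0.044799 / (360/360) = 0.044799
r = ln(F/S)/T + q = 0.044799 + 0.0296 = 0.074399
r = 7.44%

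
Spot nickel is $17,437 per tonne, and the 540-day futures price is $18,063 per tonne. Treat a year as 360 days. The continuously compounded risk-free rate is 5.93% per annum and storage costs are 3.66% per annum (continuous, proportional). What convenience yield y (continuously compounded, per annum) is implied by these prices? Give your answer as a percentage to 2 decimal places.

7.24%

F = S·e^((r+u−y)T) ⇒ (r+u−y) = ln(F/S)/T
ln(18063/17437) = 0.035271; /T ⇒ 0.023514
y = r + u − ln(F/S)/T = 0.0593 + 0.0366 − 0.023514 = 0.072386
y = 7.24%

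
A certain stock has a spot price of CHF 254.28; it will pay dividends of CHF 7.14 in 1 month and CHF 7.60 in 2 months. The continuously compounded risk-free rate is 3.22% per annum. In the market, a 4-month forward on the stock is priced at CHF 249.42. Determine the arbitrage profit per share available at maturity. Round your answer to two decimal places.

PV(dividends) I = 7.14·e^(−0.0322·1/12) + 7.60·e^(−0.0322·2/12) = 14.6802
Fair forward F* = (S − I)·e^(rT) = (254.28 − 14.6802)·e^0.010733 = 239.5998 × 1.010791 = 242.1853
Market CHF 249.42 > fair 242.1853: forward overpriced → cash-and-carry (borrow at r, buy the stock and collect the dividends, short the forward).
Profit at T = |F_mkt − F*| = |249.42 − 242.1853| = CHF 7.23 per share

CHF 7.23 per share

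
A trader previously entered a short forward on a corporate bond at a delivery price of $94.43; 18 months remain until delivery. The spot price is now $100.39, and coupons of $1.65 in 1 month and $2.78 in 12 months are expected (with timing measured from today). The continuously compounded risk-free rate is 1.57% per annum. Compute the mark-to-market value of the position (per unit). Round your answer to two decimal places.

-$3.77

PV(remaining coupons) I = 1.65·e^(−0.0157·1/12) + 2.78·e^(−0.0157·12/12) = 4.3845
Current forward F = (S − I)·e^(rT) = (100.39 − 4.3845)·e^(0.0157·18/12) = 96.0055 × 1.023829 = 98.2932
Value (long) = (F − K)·e^(−rT) = (98.2932 − 94.43) × 0.976725 = 3.7733
Short position value = −(long value) = -$3.77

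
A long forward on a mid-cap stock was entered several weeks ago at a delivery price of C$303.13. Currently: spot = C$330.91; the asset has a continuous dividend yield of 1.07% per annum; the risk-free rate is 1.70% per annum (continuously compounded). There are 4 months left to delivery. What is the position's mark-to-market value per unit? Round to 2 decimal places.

Current fair forward for the remaining 4 months: F = S·e^((r − q)·T), (r − q) = 0.0170 − 0.0107 = 0.0063
F = 330.91 · e^(0.0063 × 4/12) = 330.91 × 1.002102 = 331.6056
Value of long forward = (F − K)·e^(−rT) = (331.6056 − 303.13) · e^(−0.0170·4/12)
= 28.4756 × 0.994349 = 28.31

C$28.31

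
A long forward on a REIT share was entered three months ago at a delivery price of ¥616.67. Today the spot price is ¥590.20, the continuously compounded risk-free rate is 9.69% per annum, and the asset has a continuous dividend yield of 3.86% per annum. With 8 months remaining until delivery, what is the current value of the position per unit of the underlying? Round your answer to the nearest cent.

Current fair forward for the remaining 8 months: F = S·e^((r − q)·T), (r − q) = 0.0969 − 0.0386 = 0.0583
F = 590.20 · e^(0.0583 × 8/12) = 590.20 × 1.039632 = 613.5908
Value of long forward = (F − K)·e^(−rT) = (613.5908 − 616.67) · e^(−0.0969·8/12)
= -3.0792 × 0.937442 = -2.89

-¥2.89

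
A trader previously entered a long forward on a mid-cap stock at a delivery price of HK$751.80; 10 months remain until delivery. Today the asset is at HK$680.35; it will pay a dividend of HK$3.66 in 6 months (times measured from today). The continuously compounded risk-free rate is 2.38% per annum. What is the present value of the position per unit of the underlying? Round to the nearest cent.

-HK$60.30

PV(remaining dividends) I = 3.66·e^(−0.0238·6/12) = 3.6167
Current forward F = (S − I)·e^(rT) = (680.35 − 3.6167)·e^(0.0238·10/12) = 676.7333 × 1.020031 = 690.2889
Value (long) = (F − K)·e^(−rT) = (690.2889 − 751.80) × 0.980362 = -60.3031
Value = -HK$60.30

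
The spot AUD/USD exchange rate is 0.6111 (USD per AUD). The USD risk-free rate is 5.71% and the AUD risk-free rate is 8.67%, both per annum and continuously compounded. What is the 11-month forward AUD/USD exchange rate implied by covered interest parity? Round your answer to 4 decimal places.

0.5947

F = S·e^((r_USD − r_AUD)T) = 0.6111 · e^((0.0571 − 0.0867) × 11/12)
= 0.6111 · e^-0.027133 = 0.6111 × 0.973232
F = 0.5947 USD per AUD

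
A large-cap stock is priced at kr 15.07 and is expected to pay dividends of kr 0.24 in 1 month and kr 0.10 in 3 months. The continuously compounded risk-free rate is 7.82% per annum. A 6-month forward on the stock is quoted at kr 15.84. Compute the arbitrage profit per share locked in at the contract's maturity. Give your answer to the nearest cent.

kr 0.52 per share

PV(dividends) I = 0.24·e^(−0.0782·1/12) + 0.10·e^(−0.0782·3/12) = 0.3365
Fair forward F* = (S − I)·e^(rT) = (15.07 − 0.3365)·e^0.039100 = 14.7335 × 1.039874 = 15.3210
Market kr 15.84 > fair 15.3210: forward overpriced → cash-and-carry (borrow at r, buy the stock and collect the dividends, short the forward).
Profit at T = |F_mkt − F*| = |15.84 − 15.3210| = kr 0.52 per share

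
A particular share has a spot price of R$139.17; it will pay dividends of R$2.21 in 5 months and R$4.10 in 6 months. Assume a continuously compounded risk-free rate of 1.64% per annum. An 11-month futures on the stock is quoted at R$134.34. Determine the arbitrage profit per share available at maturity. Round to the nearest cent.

PV(dividends) I = 2.21·e^(−0.0164·5/12) + 4.10·e^(−0.0164·6/12) = 6.2615
Fair futures F* = (S − I)·e^(rT) = (139.17 − 6.2615)·e^0.015033 = 132.9085 × 1.015147 = 134.9217
Market R$134.34 < fair 134.9217: forward underpriced → reverse cash-and-carry (short the stock, invest proceeds at r, pay the dividends, go long the forward).
Profit at T = |F_mkt − F*| = |134.34 − 134.9217| = R$0.58 per share

R$0.58 per share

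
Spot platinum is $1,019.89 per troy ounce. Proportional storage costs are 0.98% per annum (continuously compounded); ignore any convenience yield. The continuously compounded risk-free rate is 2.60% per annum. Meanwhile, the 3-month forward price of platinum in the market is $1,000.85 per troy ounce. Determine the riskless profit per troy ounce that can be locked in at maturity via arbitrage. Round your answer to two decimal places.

$28.21 per troy ounce

Fair forward: F* = S·e^(carry·T), with carry = (r + u) = 0.0260 + 0.0098 = 0.0358
F* = 1019.89 · e^(0.0358 × 3/12) = 1019.89 · e^0.00895000 = 1019.89 × 1.00899017 = $1029.0590
Market $1000.85 < fair $1029.0590: forward underpriced → reverse cash-and-carry (short spot, go long the forward).
At maturity, profit = |F_mkt − F*| = |1000.85 − 1029.0590| = $28.21 per troy ounce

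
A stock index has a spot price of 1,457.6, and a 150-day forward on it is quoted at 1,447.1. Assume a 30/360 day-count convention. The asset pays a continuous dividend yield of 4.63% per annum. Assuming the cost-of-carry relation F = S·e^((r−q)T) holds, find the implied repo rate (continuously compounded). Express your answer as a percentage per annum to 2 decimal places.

From F = S·e^((r−q)T): (r − q) = ln(F/S)/T
ln(1447.1/1457.6) = ln(0.992796) = -0.007230
(r − q) = -0.007230 / (150/360) = -0.017352
r = ln(F/S)/T + q = -0.017352 + 0.0463 = 0.028948
r = 2.89%

2.89%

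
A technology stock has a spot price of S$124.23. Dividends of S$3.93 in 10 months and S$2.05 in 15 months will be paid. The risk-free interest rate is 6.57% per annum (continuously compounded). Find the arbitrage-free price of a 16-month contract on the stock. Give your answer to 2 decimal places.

PV(dividends) I = 3.93·e^(−0.0657·10/12) + 2.05·e^(−0.0657·15/12)
I = 3.7206 + 1.8884 = 5.6090
F = (S − I)·e^(rT) = (124.23 − 5.6090) · e^(0.0657·16/12)
= 118.6210 · e^0.087600 = 118.6210 × 1.091551 = S$129.48

S$129.48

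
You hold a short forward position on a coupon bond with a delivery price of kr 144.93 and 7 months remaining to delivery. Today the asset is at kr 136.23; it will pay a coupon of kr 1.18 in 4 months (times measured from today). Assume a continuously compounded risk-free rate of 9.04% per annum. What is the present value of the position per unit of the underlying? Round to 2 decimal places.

PV(remaining coupons) I = 1.18·e^(−0.0904·4/12) = 1.1450
Current forward F = (S − I)·e^(rT) = (136.23 − 1.1450)·e^(0.0904·7/12) = 135.0850 × 1.054149 = 142.3997
Value (long) = (F − K)·e^(−rT) = (142.3997 − 144.93) × 0.948633 = -2.4003
Short position value = −(long value) = kr 2.40

kr 2.40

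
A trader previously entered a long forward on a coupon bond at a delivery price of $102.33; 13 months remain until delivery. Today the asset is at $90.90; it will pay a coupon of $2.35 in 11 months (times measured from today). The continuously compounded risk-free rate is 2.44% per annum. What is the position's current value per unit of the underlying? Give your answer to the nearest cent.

PV(remaining coupons) I = 2.35·e^(−0.0244·11/12) = 2.2980
Current forward F = (S − I)·e^(rT) = (90.90 − 2.2980)·e^(0.0244·13/12) = 88.6020 × 1.026786 = 90.9753
Value (long) = (F − K)·e^(−rT) = (90.9753 − 102.33) × 0.973913 = -11.0585
Value = -$11.06

-$11.06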